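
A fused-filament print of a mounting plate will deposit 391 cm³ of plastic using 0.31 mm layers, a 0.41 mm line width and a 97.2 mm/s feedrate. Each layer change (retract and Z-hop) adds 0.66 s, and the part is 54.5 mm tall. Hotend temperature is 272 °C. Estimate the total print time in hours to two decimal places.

8.82 hours

Extrusion cross-section = 0.31 × 0.41, so 0.1271 mm².
Path length: 391000 mm³ / 0.1271 mm² → 3076317.9 mm.
Time extruding = 3076317.9 / 97.2, so 31649.4 s.
Number of layers: 54.5 / 0.31 → 176 (rounded up).
Layer-change overhead = 176 × 0.66, so 116.16 s.
Altogether 31649.4 + 116.16 = 31765.56 s, i.e. 8.82 hours.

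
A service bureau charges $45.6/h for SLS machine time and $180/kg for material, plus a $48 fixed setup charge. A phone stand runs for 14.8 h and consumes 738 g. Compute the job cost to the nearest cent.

$855.72

Time charge = 45.6 × 14.8, so $674.88.
Feedstock cost: 180 × 738/1000 → $132.84.
Total = 674.88 + 132.84 + 48 = $855.72.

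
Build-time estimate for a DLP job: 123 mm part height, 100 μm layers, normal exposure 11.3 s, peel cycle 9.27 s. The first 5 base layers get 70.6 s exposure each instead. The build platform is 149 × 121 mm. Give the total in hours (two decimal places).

Layer count = ceil(123 / 0.1) = 1230.
Bottom layers = 5 × (70.6 + 9.27), so 399.35 s.
Regular layers = 1225 × (11.3 + 9.27) = 25198.25 s.
Sum: 399.35 + 25198.25 = 25597.6 s → 7.11 hours.

7.11 hours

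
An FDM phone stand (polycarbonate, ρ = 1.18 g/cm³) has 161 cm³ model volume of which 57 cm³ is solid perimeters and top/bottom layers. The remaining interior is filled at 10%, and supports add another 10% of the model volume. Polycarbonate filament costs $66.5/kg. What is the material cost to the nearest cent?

Interior volume: 161 − 57 → 104 cm³.
Deposited infill = 0.10 × 104, so 10.4 cm³.
Support = 0.10 × 161 = 16.1 cm³.
Total printed volume: 57 + 10.4 + 16.1 → 83.5 cm³.
Mass: 83.5 × 1.18 → 98.53 g.
Cost = 98.53 g / 1000 × $66.5/kg = $6.55.

$6.55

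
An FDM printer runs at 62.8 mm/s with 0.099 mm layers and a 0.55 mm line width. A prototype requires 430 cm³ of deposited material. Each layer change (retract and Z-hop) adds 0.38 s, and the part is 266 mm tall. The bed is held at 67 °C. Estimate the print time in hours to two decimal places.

Extrusion cross-section: 0.099 × 0.55 → 0.05445 mm².
Toolpath length = 430 cm³ / 0.05445 mm² = 430000 / 0.05445 = 7897153.4 mm.
Print-move time = 7897153.4 / 62.8 = 125750.9 s.
Layers = ⌈266/0.099⌉ = 2687.
Z-hop total = 2687 × 0.38, so 1021.06 s.
Total = 125750.9 + 1021.06 = 126771.96 s = 35.21 hours.

35.21 hours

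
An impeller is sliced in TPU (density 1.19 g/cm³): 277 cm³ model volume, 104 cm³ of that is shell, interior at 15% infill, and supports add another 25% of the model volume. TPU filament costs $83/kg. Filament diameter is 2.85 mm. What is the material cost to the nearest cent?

$19.67

Infill region: 277 − 104 → 173 cm³.
Infill deposited = 0.15 × 173 = 25.95 cm³.
Support: 0.25 × 277 → 69.25 cm³.
Total printed volume = 104 + 25.95 + 69.25 = 199.2 cm³.
Mass: 199.2 × 1.19 → 237.048 g.
Cost = 237.048 g / 1000 × $83/kg = $19.67.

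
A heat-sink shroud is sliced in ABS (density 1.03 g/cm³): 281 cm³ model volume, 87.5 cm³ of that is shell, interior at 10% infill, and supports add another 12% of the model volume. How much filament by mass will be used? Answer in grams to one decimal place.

Volume inside the shell = 281 − 87.5 = 193.5 cm³.
Infill deposited = 0.10 × 193.5, so 19.35 cm³.
Support = 0.12 × 281 = 33.72 cm³.
Total extruded = 87.5 + 19.35 + 33.72, so 140.57 cm³.
Mass = 140.57 × 1.03, so 144.7871 g.

144.8 g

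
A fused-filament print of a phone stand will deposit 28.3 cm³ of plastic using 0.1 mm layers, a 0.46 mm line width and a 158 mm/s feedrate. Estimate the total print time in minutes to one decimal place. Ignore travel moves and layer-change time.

Extrusion cross-section: 0.1 × 0.46 → 0.046 mm².
Path length: 28300 mm³ / 0.046 mm² → 615217.4 mm.
Print-move time: 615217.4 / 158 → 3893.8 s.
In the requested units: 3893.8 s = 64.9 minutes.

64.9 minutes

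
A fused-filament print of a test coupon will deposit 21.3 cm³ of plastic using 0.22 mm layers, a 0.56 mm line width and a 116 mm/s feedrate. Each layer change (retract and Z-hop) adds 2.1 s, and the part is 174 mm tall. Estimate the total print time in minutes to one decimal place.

Extrusion cross-section = 0.22 × 0.56, so 0.1232 mm².
Toolpath length = 21.3 cm³ / 0.1232 mm² = 21300 / 0.1232 = 172889.6 mm.
Time extruding = 172889.6 / 116, so 1490.4 s.
Number of layers: 174 / 0.22 → 791 (rounded up).
Z-hop total = 791 × 2.1, so 1661.1 s.
Total = 1490.4 + 1661.1 = 3151.5 s = 52.5 minutes.

52.5 minutes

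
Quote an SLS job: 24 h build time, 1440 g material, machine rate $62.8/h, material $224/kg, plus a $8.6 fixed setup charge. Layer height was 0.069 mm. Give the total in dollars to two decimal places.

$1838.36

Time charge: 62.8 × 24 → $1507.20.
Material cost = 224 × 1440/1000 = $322.56.
Total = 1507.20 + 322.56 + 8.6 = $1838.36.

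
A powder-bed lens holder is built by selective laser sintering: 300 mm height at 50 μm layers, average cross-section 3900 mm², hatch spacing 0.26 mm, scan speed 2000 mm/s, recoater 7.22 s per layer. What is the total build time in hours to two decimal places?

24.53 hours

Number of layers: 300 / 0.05 → 6000 (rounded up).
Scan path per layer: 3900 / 0.26 → 15000 mm.
Laser time per layer = 15000 / 2000, so 7.5 s.
Layer cycle: 7.5 + 7.22 → 14.72 s.
Total: 6000 × 14.72 s = 88320 s → 24.53 hours.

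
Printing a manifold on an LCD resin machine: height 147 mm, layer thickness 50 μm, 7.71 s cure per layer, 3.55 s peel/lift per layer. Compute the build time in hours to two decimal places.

Layers = ⌈147/0.05⌉ = 2940.
Cycle time = 7.71 + 3.55, so 11.26 s.
Build time: 2940 × 11.26 s = 33104.4 s, i.e. 9.20 hours.

9.20 hours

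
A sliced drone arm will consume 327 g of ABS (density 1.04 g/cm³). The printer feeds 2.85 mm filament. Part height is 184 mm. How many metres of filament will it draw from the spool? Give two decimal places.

49.29 m

Volume = 327 g / 1.04 g·cm⁻³ = 314.4231 cm³ = 314423.1 mm³.
Cross-section of 2.85 mm filament: π·(2.85/2)² = 6.3794 mm².
Length = 314423.1 / 6.3794 = 49287.25 mm = 49.29 m.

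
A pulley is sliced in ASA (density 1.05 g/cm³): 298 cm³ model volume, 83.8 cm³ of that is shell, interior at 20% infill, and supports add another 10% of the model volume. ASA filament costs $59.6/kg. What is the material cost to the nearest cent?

Volume inside the shell = 298 − 83.8, so 214.2 cm³.
Infill volume = 0.20 × 214.2 = 42.84 cm³.
Support: 0.10 × 298 → 29.8 cm³.
Total extruded = 83.8 + 42.84 + 29.8 = 156.44 cm³.
Mass = 156.44 × 1.05 = 164.262 g.
At $59.6/kg: 164.262/1000 × 59.6 = $9.79.

$9.79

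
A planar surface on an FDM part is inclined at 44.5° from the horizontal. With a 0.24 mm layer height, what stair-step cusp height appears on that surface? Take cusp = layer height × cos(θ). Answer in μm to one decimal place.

171.2 μm

cos(44.5°) = 0.7133, so cusp = 0.24 × 0.7133 = 0.171192 mm → 171.2 μm.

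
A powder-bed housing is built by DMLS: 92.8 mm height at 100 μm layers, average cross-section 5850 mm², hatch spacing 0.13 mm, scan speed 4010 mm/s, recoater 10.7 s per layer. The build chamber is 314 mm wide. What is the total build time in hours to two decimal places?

Number of layers: 92.8 / 0.1 → 928 (rounded up).
Hatch length per layer = 5850 / 0.13 = 45000 mm.
Laser time per layer: 45000 / 4010 → 11.2219 s.
Per-layer time = 11.2219 + 10.7, so 21.9219 s.
928 layers × 21.9219 s/layer = 20343.5232 s, i.e. 5.65 hours.

5.65 hours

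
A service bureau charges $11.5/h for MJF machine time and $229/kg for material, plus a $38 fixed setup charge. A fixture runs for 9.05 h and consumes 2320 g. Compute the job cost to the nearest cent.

$673.36

Machine-time cost = 11.5 × 9.05 = $104.075.
Feedstock cost = 229 × 2320/1000, so $531.28.
Adding setup: 104.075 + 531.28 + 38 → 673.355 ≈ $673.36.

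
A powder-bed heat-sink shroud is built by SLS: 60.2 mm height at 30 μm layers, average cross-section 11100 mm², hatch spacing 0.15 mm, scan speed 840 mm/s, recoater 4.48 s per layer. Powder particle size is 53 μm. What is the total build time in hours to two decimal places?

51.61 hours

Layers = ⌈60.2/0.03⌉ = 2007.
Hatch length per layer = 11100 / 0.15, so 74000 mm.
Scan time per layer = 74000 / 840 = 88.0952 s.
Layer cycle: 88.0952 + 4.48 → 92.5752 s.
Build time = 2007 × 92.5752 = 185798.4264 s = 51.61 hours.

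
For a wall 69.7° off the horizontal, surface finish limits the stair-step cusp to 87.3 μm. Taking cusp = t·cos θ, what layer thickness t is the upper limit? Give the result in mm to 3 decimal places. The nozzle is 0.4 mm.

0.252 mm

Layer height = cusp / cos(69.7°) = 0.0873 / 0.3469 = 0.252 mm.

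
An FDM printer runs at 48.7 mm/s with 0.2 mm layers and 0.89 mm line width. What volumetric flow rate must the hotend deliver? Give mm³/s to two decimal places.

A: 0.2 × 0.89 → 0.178 mm².
Volumetric flow = 48.7 × 0.178 = 8.67 mm³/s.

8.67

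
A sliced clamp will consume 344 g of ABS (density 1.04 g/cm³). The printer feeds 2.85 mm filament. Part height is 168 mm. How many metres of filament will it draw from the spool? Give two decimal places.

51.85 m

Volume = 344 g / 1.04 g·cm⁻³ = 330.7692 cm³ = 330769.2 mm³.
Filament cross-section = π × (2.85/2)² = 6.3794 mm².
L = V/A = 330769.2/6.3794 = 51849.58 mm → 51.85 m.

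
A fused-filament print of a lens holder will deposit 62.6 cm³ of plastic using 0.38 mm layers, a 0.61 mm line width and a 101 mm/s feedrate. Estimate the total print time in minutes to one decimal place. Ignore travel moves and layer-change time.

Extrusion cross-section = 0.38 × 0.61, so 0.2318 mm².
Total extruded path = 62600/0.2318 = 270060.4 mm.
Extrusion time = 270060.4 / 101 = 2673.9 s.
In the requested units: 2673.9 s = 44.6 minutes.

44.6 minutes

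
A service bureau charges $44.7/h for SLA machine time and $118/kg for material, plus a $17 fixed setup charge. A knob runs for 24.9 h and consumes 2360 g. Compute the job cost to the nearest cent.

$1408.51

Machine cost = 44.7 × 24.9 = $1113.03.
Feedstock cost: 118 × 2360/1000 → $278.48.
Adding setup: 1113.03 + 278.48 + 17 → $1408.51.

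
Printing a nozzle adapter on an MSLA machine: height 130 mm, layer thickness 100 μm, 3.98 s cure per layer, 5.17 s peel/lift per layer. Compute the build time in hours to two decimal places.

Number of layers: 130 / 0.1 → 1300 (rounded up).
Cycle time = 3.98 + 5.17 = 9.15 s.
Total = 1300 × 9.15 = 11895 s = 3.30 hours.

3.30 hours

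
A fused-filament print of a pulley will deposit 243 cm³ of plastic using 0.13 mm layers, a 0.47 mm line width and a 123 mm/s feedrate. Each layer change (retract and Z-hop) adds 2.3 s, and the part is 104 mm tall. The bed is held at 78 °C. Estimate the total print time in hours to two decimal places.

Line area = 0.13 × 0.47, so 0.0611 mm².
Total extruded path = 243000/0.0611 = 3977086.7 mm.
Print-move time = 3977086.7 / 123, so 32334 s.
Layer count = ceil(104 / 0.13) = 800.
Non-print overhead: 800 × 2.3 → 1840 s.
Altogether 32334 + 1840 = 34174 s, i.e. 9.49 hours.

9.49 hours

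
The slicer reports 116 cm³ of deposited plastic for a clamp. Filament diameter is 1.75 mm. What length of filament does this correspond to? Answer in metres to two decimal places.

48.23 m

Filament cross-section = π × (1.75/2)² = 2.4053 mm².
Length = 116 cm³ / 2.4053 mm² = 116000 / 2.4053 = 48226.83 mm = 48.23 m.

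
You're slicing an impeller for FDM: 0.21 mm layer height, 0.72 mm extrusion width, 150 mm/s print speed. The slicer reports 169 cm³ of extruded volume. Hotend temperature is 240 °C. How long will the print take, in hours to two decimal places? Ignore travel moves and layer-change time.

2.07 hours

Line area: 0.21 × 0.72 → 0.1512 mm².
Total extruded path = 169000/0.1512 = 1117724.9 mm.
Time extruding = 1117724.9 / 150 = 7451.5 s.
In the requested units: 7451.5 s = 2.07 hours.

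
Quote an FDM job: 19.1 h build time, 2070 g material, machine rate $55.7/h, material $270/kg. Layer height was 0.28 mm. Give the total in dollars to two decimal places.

$1622.77

Machine cost = 55.7 × 19.1 = $1063.87.
Material cost: 270 × 2070/1000 → $558.90.
Total = 1063.87 + 558.90 = $1622.77.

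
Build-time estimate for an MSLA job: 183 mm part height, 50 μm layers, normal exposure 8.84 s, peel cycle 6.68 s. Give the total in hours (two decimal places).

15.78 hours

Number of layers: 183 / 0.05 → 3660 (rounded up).
Each layer takes = 8.84 + 6.68 = 15.52 s.
Build time: 3660 × 15.52 s = 56803.2 s, i.e. 15.78 hours.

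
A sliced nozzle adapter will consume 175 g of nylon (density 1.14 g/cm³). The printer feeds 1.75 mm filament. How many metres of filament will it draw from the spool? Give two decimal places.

Volume = 175 g / 1.14 g·cm⁻³ = 153.5088 cm³ = 153508.8 mm³.
Cross-section of 1.75 mm filament: π·(1.75/2)² = 2.4053 mm².
L = V/A = 153508.8/2.4053 = 63821.06 mm → 63.82 m.

63.82 m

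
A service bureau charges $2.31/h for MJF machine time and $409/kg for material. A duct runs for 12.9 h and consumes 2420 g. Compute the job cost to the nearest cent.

$1019.58

Time charge = 2.31 × 12.9, so $29.799.
Material cost = 409 × 2420/1000 = $989.78.
Total = 29.799 + 989.78 = 1019.579 ≈ $1019.58.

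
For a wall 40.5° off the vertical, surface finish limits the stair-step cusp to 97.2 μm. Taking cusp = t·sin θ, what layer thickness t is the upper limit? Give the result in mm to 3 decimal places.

t = h_c / sin θ = 0.0972 / 0.6494 = 0.150 mm.

0.150 mm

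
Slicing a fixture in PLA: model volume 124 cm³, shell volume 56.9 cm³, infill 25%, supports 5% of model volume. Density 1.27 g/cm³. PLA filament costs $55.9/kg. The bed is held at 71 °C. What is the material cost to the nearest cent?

Interior volume: 124 − 56.9 → 67.1 cm³.
Infill deposited: 0.25 × 67.1 → 16.775 cm³.
Support = 0.05 × 124 = 6.2 cm³.
Total printed volume = 56.9 + 16.775 + 6.2, so 79.875 cm³.
Mass = 79.875 × 1.27, so 101.44125 g.
Cost = 101.44125 g / 1000 × $55.9/kg = $5.67.

$5.67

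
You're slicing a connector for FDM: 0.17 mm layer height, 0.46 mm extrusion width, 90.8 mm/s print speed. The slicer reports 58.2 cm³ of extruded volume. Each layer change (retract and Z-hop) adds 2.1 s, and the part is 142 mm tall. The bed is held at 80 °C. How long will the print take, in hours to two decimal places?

2.76 hours

Line area = 0.17 × 0.46 = 0.0782 mm².
Total extruded path = 58200/0.0782 = 744245.5 mm.
Extrusion time = 744245.5 / 90.8, so 8196.5 s.
Layer count = ceil(142 / 0.17) = 836.
Z-hop total = 836 × 2.1 = 1755.6 s.
Total = 8196.5 + 1755.6 = 9952.1 s = 2.76 hours.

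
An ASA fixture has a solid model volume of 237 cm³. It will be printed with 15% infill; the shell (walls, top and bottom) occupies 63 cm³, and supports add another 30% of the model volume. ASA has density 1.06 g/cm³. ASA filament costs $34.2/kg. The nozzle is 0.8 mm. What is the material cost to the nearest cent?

Interior volume = 237 − 63 = 174 cm³.
Infill deposited: 0.15 × 174 → 26.1 cm³.
Support = 0.30 × 237 = 71.1 cm³.
Total printed volume = 63 + 26.1 + 71.1, so 160.2 cm³.
Mass = 160.2 × 1.06, so 169.812 g.
Cost = 169.812 g / 1000 × $34.2/kg = $5.81.

$5.81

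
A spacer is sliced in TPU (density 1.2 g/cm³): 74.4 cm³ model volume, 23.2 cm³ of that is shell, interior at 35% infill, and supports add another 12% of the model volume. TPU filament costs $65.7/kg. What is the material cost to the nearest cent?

Volume inside the shell = 74.4 − 23.2 = 51.2 cm³.
Deposited infill: 0.35 × 51.2 → 17.92 cm³.
Support: 0.12 × 74.4 → 8.928 cm³.
Total printed volume: 23.2 + 17.92 + 8.928 → 50.048 cm³.
Mass = 50.048 × 1.2 = 60.0576 g.
At $65.7/kg: 60.0576/1000 × 65.7 = $3.95.

$3.95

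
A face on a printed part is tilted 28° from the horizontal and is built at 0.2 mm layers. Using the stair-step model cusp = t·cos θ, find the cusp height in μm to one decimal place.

176.6 μm

Cusp = layer height × cos(28°) = 0.2 × 0.8829 = 0.17658 mm = 176.6 μm.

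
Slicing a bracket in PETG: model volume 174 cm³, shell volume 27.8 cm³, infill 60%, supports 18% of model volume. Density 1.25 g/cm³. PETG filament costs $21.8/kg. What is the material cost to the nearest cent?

$4.00

Volume inside the shell = 174 − 27.8 = 146.2 cm³.
Infill volume = 0.60 × 146.2 = 87.72 cm³.
Support = 0.18 × 174, so 31.32 cm³.
Total extruded = 27.8 + 87.72 + 31.32, so 146.84 cm³.
Mass: 146.84 × 1.25 → 183.55 g.
At $21.8/kg: 183.55/1000 × 21.8 = $4.00.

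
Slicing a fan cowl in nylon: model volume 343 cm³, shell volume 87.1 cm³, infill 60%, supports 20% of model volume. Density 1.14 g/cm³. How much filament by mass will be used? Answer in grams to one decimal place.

352.5 g

Infill region: 343 − 87.1 → 255.9 cm³.
Deposited infill = 0.60 × 255.9, so 153.54 cm³.
Support = 0.20 × 343, so 68.6 cm³.
Deposited volume = 87.1 + 153.54 + 68.6 = 309.24 cm³.
Mass = 309.24 × 1.14, so 352.5336 g.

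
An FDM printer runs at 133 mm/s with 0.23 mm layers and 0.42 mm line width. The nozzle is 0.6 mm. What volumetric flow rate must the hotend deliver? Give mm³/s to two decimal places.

Bead cross-section: 0.23 × 0.42 → 0.0966 mm².
Volumetric flow = 133 × 0.0966 = 12.85 mm³/s.

12.85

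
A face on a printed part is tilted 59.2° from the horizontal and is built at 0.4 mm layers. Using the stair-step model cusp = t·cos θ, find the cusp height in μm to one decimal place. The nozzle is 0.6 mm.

204.8 μm

cos(59.2°) = 0.5120, so cusp = 0.4 × 0.5120 = 0.2048 mm → 204.8 μm.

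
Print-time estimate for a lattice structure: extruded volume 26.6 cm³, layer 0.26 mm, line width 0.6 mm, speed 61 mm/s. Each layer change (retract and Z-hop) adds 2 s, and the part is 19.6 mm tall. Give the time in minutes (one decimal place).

49.1 minutes

Line area = 0.26 × 0.6 = 0.156 mm².
Total extruded path = 26600/0.156 = 170512.8 mm.
Time extruding: 170512.8 / 61 → 2795.3 s.
Layer count = ceil(19.6 / 0.26) = 76.
Layer-change overhead = 76 × 2 = 152 s.
Altogether 2795.3 + 152 = 2947.3 s, i.e. 49.1 minutes.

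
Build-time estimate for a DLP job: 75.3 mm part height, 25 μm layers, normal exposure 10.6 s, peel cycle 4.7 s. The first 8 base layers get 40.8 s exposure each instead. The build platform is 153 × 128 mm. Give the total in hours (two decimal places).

Number of layers: 75.3 / 0.025 → 3012 (rounded up).
Burn-in layers: 8 × (40.8 + 4.7) → 364 s.
Remaining layers: 3004 × (10.6 + 4.7) → 45961.2 s.
Total = 364 + 45961.2 = 46325.2 s = 12.87 hours.

12.87 hours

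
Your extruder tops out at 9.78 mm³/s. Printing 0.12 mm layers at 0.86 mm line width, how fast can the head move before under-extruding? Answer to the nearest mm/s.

95 mm/s

A: 0.12 × 0.86 → 0.1032 mm².
v_max = Q/A = 9.78/0.1032 = 94.77 mm/s → 95 mm/s.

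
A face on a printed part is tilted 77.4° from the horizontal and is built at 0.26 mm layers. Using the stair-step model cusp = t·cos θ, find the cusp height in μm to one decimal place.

h_c = t·cos θ = 0.26 × 0.2181 = 0.056706 mm (56.7 μm).

56.7 μm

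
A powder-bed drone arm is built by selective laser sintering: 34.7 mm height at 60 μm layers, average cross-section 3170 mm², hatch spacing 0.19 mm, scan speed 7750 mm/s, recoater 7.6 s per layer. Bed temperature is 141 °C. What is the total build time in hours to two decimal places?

1.57 hours

Layers = ⌈34.7/0.06⌉ = 579.
Scan path per layer = 3170 / 0.19 = 16684.2 mm.
Laser time per layer: 16684.2 / 7750 → 2.1528 s.
Time per layer = 2.1528 + 7.6, so 9.7528 s.
Build time = 579 × 9.7528 = 5646.8712 s = 1.57 hours.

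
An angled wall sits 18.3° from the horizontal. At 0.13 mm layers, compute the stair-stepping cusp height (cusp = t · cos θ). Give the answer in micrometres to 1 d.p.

h_c = t·cos θ = 0.13 × 0.9494 = 0.123422 mm (123.4 μm).

123.4 μm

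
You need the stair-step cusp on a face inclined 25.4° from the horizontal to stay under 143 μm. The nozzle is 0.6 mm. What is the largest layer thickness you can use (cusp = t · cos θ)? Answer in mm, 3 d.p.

cos(25.4°) = 0.9033; t_max = 0.143/0.9033 = 0.158 mm.

0.158 mm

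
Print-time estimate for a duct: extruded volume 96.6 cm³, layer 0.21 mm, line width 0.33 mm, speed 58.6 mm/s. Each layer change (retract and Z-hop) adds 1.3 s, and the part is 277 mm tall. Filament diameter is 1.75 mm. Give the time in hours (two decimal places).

Bead cross-section = 0.21 × 0.33 = 0.0693 mm².
Toolpath length = 96.6 cm³ / 0.0693 mm² = 96600 / 0.0693 = 1393939.4 mm.
Extrusion time: 1393939.4 / 58.6 → 23787.4 s.
Layers = ⌈277/0.21⌉ = 1320.
Non-print overhead: 1320 × 1.3 → 1716 s.
Altogether 23787.4 + 1716 = 25503.4 s, i.e. 7.08 hours.

7.08 hours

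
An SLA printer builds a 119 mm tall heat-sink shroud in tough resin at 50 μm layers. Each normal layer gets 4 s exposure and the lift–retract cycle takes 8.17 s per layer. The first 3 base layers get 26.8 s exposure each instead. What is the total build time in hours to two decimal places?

8.06 hours

Layer count = ceil(119 / 0.05) = 2380.
Base layers = 3 × (26.8 + 8.17) = 104.91 s.
Remaining layers = 2377 × (4 + 8.17) = 28928.09 s.
Total = 104.91 + 28928.09 = 29033 s = 8.06 hours.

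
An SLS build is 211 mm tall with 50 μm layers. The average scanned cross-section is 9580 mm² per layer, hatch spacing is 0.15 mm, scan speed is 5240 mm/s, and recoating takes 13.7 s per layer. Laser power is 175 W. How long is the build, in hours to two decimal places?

30.35 hours

Layers = ⌈211/0.05⌉ = 4220.
Hatch length per layer = 9580 / 0.15, so 63866.7 mm.
Scan time per layer = 63866.7 / 5240 = 12.1883 s.
Layer cycle = 12.1883 + 13.7 = 25.8883 s.
Total: 4220 × 25.8883 s = 109248.626 s → 30.35 hours.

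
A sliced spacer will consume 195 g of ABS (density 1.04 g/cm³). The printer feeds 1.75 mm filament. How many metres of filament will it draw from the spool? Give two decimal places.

Volume = 195 g / 1.04 g·cm⁻³ = 187.5 cm³ = 187500 mm³.
Filament cross-section = π × (1.75/2)² = 2.4053 mm².
Length = 187500 / 2.4053 = 77952.85 mm = 77.95 m.

77.95 m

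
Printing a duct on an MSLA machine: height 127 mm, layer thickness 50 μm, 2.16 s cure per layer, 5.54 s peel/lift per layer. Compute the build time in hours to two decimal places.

5.43 hours

Layers = ⌈127/0.05⌉ = 2540.
Cycle time = 2.16 + 5.54, so 7.7 s.
Total = 2540 × 7.7 = 19558 s = 5.43 hours.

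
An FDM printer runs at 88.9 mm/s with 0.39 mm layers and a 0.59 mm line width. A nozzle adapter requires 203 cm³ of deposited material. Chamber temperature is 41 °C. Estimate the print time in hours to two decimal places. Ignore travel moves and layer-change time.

2.76 hours

Extrusion cross-section = 0.39 × 0.59, so 0.2301 mm².
Total extruded path = 203000/0.2301 = 882225.1 mm.
Extrusion time = 882225.1 / 88.9, so 9923.8 s.
Converting: 9923.8 s = 2.76 hours.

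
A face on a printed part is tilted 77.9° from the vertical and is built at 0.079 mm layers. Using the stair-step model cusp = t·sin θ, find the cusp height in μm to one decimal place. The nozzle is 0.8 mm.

h_c = t·sin θ = 0.079 × 0.9778 = 0.077246 mm (77.2 μm).

77.2 μm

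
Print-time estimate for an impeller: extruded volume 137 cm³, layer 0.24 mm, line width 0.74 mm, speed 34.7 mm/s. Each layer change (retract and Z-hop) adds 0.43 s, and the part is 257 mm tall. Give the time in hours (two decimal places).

6.30 hours

Line area = 0.24 × 0.74 = 0.1776 mm².
Total extruded path = 137000/0.1776 = 771396.4 mm.
Time extruding = 771396.4 / 34.7 = 22230.4 s.
Layers = ⌈257/0.24⌉ = 1071.
Layer-change overhead = 1071 × 0.43, so 460.53 s.
Total = 22230.4 + 460.53 = 22690.93 s = 6.30 hours.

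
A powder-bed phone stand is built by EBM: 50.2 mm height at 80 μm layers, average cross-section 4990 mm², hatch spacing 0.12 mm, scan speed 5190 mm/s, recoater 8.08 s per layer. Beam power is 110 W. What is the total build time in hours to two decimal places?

2.81 hours

Number of layers: 50.2 / 0.08 → 628 (rounded up).
Hatch length per layer = 4990 / 0.12 = 41583.3 mm.
Beam time per layer = 41583.3 / 5190 = 8.0122 s.
Layer cycle = 8.0122 + 8.08 = 16.0922 s.
Total: 628 × 16.0922 s = 10105.9016 s → 2.81 hours.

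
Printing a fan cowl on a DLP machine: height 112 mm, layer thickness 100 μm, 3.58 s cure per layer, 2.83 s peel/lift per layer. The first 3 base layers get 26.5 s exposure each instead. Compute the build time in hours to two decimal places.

2.01 hours

Layer count = ceil(112 / 0.1) = 1120.
Bottom layers = 3 × (26.5 + 2.83), so 87.99 s.
Regular layers = 1117 × (3.58 + 2.83), so 7159.97 s.
Sum: 87.99 + 7159.97 = 7247.96 s → 2.01 hours.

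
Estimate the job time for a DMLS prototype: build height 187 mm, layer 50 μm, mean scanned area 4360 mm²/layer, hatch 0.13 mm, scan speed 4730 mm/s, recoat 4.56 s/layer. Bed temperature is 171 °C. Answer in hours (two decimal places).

12.10 hours

Layers = ⌈187/0.05⌉ = 3740.
Scan path per layer = 4360 / 0.13 = 33538.5 mm.
Per-layer scan time: 33538.5 / 4730 → 7.0906 s.
Per-layer time = 7.0906 + 4.56 = 11.6506 s.
Build time = 3740 × 11.6506 = 43573.244 s = 12.10 hours.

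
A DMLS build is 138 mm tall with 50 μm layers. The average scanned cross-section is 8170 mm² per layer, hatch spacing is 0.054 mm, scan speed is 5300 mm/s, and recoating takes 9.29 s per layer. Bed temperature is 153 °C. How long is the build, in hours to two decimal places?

Number of layers: 138 / 0.05 → 2760 (rounded up).
Per-layer scan distance: 8170 / 0.054 → 151296.3 mm.
Laser time per layer = 151296.3 / 5300, so 28.5465 s.
Per-layer time = 28.5465 + 9.29, so 37.8365 s.
2760 layers × 37.8365 s/layer = 104428.74 s, i.e. 29.01 hours.

29.01 hours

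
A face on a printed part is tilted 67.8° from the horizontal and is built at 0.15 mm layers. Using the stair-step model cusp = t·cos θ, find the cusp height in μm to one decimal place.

Cusp = layer height × cos(67.8°) = 0.15 × 0.3778 = 0.05667 mm = 56.7 μm.

56.7 μm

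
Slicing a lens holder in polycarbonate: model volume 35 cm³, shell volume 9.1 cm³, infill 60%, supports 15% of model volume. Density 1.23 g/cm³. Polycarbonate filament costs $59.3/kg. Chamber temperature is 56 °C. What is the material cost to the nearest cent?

$2.18

Interior volume: 35 − 9.1 → 25.9 cm³.
Infill volume = 0.60 × 25.9, so 15.54 cm³.
Support: 0.15 × 35 → 5.25 cm³.
Total extruded: 9.1 + 15.54 + 5.25 → 29.89 cm³.
Mass = 29.89 × 1.23, so 36.7647 g.
At $59.3/kg: 36.7647/1000 × 59.3 = $2.18.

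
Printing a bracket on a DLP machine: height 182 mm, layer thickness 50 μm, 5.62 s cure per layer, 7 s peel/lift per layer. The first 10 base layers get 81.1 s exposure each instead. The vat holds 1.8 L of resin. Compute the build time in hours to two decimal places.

Number of layers: 182 / 0.05 → 3640 (rounded up).
Bottom layers = 10 × (81.1 + 7) = 881 s.
Normal layers = 3630 × (5.62 + 7), so 45810.6 s.
Total = 881 + 45810.6 = 46691.6 s = 12.97 hours.

12.97 hours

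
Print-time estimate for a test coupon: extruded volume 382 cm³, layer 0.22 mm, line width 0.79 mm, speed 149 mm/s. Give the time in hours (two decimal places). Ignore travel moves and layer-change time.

4.10 hours

Extrusion cross-section: 0.22 × 0.79 → 0.1738 mm².
Toolpath length = 382 cm³ / 0.1738 mm² = 382000 / 0.1738 = 2197928.7 mm.
Print-move time = 2197928.7 / 149, so 14751.2 s.
Converting: 14751.2 s = 4.10 hours.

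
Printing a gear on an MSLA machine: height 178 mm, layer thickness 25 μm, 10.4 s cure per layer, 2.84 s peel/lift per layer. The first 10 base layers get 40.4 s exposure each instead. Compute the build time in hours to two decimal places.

26.27 hours

Layers = ⌈178/0.025⌉ = 7120.
Base layers: 10 × (40.4 + 2.84) → 432.4 s.
Regular layers: 7110 × (10.4 + 2.84) → 94136.4 s.
Sum: 432.4 + 94136.4 = 94568.8 s → 26.27 hours.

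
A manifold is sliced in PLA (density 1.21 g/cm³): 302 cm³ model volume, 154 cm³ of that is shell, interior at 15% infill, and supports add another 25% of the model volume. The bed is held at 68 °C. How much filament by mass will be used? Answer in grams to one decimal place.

304.6 g

Interior volume = 302 − 154 = 148 cm³.
Deposited infill: 0.15 × 148 → 22.2 cm³.
Support = 0.25 × 302 = 75.5 cm³.
Total extruded = 154 + 22.2 + 75.5, so 251.7 cm³.
Mass = 251.7 × 1.21 = 304.557 g.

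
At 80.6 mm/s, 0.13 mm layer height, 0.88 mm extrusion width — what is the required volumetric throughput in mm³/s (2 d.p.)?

Extrusion cross-section = 0.13 × 0.88 = 0.1144 mm².
Q = v·A = 80.6 × 0.1144 = 9.22 mm³/s.

9.22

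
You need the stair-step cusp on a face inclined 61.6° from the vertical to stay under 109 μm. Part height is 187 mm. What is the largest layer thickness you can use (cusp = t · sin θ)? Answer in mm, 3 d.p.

t = h_c / sin θ = 0.109 / 0.8796 = 0.124 mm.

0.124 mm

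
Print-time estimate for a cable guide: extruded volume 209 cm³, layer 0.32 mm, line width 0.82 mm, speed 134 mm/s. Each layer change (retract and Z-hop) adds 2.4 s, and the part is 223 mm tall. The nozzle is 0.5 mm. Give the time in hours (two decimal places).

2.12 hours

Extrusion cross-section: 0.32 × 0.82 → 0.2624 mm².
Path length: 209000 mm³ / 0.2624 mm² → 796493.9 mm.
Print-move time = 796493.9 / 134 = 5944 s.
Layers = ⌈223/0.32⌉ = 697.
Non-print overhead = 697 × 2.4 = 1672.8 s.
Total = 5944 + 1672.8 = 7616.8 s = 2.12 hours.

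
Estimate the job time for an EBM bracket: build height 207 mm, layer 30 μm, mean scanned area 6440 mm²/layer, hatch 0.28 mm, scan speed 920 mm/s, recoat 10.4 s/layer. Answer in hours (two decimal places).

Number of layers: 207 / 0.03 → 6900 (rounded up).
Per-layer scan distance: 6440 / 0.28 → 23000 mm.
Per-layer scan time: 23000 / 920 → 25 s.
Per-layer time: 25 + 10.4 → 35.4 s.
Total: 6900 × 35.4 s = 244260 s → 67.85 hours.

67.85 hours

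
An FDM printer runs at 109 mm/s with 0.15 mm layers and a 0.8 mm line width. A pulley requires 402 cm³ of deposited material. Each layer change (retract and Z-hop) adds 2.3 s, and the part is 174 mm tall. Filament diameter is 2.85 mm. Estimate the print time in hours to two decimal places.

9.28 hours

Bead cross-section = 0.15 × 0.8 = 0.12 mm².
Total extruded path = 402000/0.12 = 3350000 mm.
Time extruding = 3350000 / 109, so 30733.9 s.
Number of layers: 174 / 0.15 → 1160 (rounded up).
Layer-change overhead: 1160 × 2.3 → 2668 s.
Total = 30733.9 + 2668 = 33401.9 s = 9.28 hours.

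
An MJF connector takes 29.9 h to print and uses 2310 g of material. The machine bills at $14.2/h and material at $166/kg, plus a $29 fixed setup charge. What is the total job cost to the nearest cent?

Time charge: 14.2 × 29.9 → $424.58.
Material cost: 166 × 2310/1000 → $383.46.
Total = 424.58 + 383.46 + 29 = $837.04.

$837.04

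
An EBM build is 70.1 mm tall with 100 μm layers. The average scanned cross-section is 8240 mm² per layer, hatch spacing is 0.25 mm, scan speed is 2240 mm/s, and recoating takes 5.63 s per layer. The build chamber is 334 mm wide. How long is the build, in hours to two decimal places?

3.96 hours

Number of layers: 70.1 / 0.1 → 701 (rounded up).
Per-layer scan distance = 8240 / 0.25, so 32960 mm.
Per-layer scan time = 32960 / 2240, so 14.7143 s.
Per-layer time: 14.7143 + 5.63 → 20.3443 s.
Build time = 701 × 20.3443 = 14261.3543 s = 3.96 hours.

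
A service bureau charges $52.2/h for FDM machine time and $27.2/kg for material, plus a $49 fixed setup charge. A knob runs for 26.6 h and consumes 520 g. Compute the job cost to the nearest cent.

Machine cost = 52.2 × 26.6 = $1388.52.
Feedstock cost = 27.2 × 520/1000 = $14.144.
Total = 1388.52 + 14.144 + 49 = 1451.664 ≈ $1451.66.

$1451.66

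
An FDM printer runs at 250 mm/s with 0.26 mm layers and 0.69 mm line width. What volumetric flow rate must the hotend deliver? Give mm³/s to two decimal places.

44.85

Bead cross-section = 0.26 × 0.69 = 0.1794 mm².
Volumetric flow = 250 × 0.1794 = 44.85 mm³/s.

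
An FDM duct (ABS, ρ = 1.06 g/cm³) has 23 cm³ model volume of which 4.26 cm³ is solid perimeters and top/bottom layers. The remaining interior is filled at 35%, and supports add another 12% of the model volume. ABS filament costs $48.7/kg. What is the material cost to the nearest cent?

$0.70

Volume inside the shell = 23 − 4.26 = 18.74 cm³.
Infill volume = 0.35 × 18.74, so 6.559 cm³.
Support = 0.12 × 23 = 2.76 cm³.
Deposited volume: 4.26 + 6.559 + 2.76 → 13.579 cm³.
Mass = 13.579 × 1.06, so 14.39374 g.
Cost = 14.39374 g / 1000 × $48.7/kg = $0.70.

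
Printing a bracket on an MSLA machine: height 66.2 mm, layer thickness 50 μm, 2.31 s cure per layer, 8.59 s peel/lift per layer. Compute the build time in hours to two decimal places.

Layer count = ceil(66.2 / 0.05) = 1324.
Cycle time: 2.31 + 8.59 → 10.9 s.
Build time: 1324 × 10.9 s = 14431.6 s, i.e. 4.01 hours.

4.01 hours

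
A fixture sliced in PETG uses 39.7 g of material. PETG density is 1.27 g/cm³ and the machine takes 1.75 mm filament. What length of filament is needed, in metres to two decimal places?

Volume = 39.7 g / 1.27 g·cm⁻³ = 31.2598 cm³ = 31259.8 mm³.
Cross-section of 1.75 mm filament: π·(1.75/2)² = 2.4053 mm².
Length = 31259.8 / 2.4053 = 12996.22 mm = 13.00 m.

13.00 m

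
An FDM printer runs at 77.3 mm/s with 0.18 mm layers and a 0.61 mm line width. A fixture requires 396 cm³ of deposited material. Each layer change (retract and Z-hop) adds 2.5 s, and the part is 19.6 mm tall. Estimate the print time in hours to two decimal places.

Bead cross-section = 0.18 × 0.61 = 0.1098 mm².
Path length: 396000 mm³ / 0.1098 mm² → 3606557.4 mm.
Extrusion time = 3606557.4 / 77.3, so 46656.6 s.
Layers = ⌈19.6/0.18⌉ = 109.
Non-print overhead = 109 × 2.5 = 272.5 s.
Altogether 46656.6 + 272.5 = 46929.1 s, i.e. 13.04 hours.

13.04 hours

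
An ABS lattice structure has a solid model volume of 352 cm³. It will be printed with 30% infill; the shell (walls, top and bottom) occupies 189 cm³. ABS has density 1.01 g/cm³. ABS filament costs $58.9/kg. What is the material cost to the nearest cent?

$14.15

Infill region = 352 − 189, so 163 cm³.
Deposited infill: 0.30 × 163 → 48.9 cm³.
Total extruded = 189 + 48.9 = 237.9 cm³.
Mass: 237.9 × 1.01 → 240.279 g.
At $58.9/kg: 240.279/1000 × 58.9 = $14.15.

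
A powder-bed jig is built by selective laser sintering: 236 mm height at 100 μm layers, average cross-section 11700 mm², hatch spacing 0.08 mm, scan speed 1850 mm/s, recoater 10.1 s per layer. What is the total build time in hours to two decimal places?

58.45 hours

Layer count = ceil(236 / 0.1) = 2360.
Scan path per layer: 11700 / 0.08 → 146250 mm.
Per-layer scan time = 146250 / 1850, so 79.0541 s.
Layer cycle = 79.0541 + 10.1, so 89.1541 s.
Total: 2360 × 89.1541 s = 210403.676 s → 58.45 hours.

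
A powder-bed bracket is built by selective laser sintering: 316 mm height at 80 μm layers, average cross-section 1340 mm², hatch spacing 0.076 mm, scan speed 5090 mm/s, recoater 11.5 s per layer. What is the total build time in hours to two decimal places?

Number of layers: 316 / 0.08 → 3950 (rounded up).
Hatch length per layer = 1340 / 0.076 = 17631.6 mm.
Scan time per layer = 17631.6 / 5090, so 3.464 s.
Time per layer: 3.464 + 11.5 → 14.964 s.
3950 layers × 14.964 s/layer = 59107.8 s, i.e. 16.42 hours.

16.42 hours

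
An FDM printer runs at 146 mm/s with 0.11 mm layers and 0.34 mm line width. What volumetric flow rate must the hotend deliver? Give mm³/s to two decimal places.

Extrusion cross-section = 0.11 × 0.34 = 0.0374 mm².
Volumetric flow = 146 × 0.0374 = 5.46 mm³/s.

5.46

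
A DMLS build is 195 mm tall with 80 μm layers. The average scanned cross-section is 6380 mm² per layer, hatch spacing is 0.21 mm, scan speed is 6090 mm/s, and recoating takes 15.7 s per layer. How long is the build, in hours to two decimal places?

Layer count = ceil(195 / 0.08) = 2438.
Per-layer scan distance: 6380 / 0.21 → 30381 mm.
Per-layer scan time: 30381 / 6090 → 4.9887 s.
Layer cycle: 4.9887 + 15.7 → 20.6887 s.
Total: 2438 × 20.6887 s = 50439.0506 s → 14.01 hours.

14.01 hours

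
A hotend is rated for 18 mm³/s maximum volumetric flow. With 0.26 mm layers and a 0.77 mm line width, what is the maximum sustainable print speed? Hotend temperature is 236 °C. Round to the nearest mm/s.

A = 0.26 × 0.77 = 0.2002 mm².
Max speed = 18 / 0.2002 = 89.91 ≈ 90 mm/s.

90 mm/s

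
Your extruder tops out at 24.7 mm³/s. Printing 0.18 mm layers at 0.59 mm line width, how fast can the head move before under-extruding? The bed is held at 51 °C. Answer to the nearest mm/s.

A = 0.18 × 0.59 = 0.1062 mm².
v_max = Q/A = 24.7/0.1062 = 232.58 mm/s → 233 mm/s.

233 mm/s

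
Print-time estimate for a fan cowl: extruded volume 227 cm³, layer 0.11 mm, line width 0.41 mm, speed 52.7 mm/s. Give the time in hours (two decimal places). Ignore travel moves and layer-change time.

Extrusion cross-section = 0.11 × 0.41 = 0.0451 mm².
Total extruded path = 227000/0.0451 = 5033259.4 mm.
Time extruding: 5033259.4 / 52.7 → 95507.8 s.
95507.8 s = 26.53 hours.

26.53 hours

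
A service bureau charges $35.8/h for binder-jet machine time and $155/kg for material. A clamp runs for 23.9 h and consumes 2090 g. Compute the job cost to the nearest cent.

Time charge = 35.8 × 23.9 = $855.62.
Feedstock cost: 155 × 2090/1000 → $323.95.
Job cost: 855.62 + 323.95 = $1179.57.

$1179.57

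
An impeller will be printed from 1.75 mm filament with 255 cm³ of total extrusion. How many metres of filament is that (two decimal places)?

A = π r² = π × 0.875² = 2.4053 mm².
Length = 255 cm³ / 2.4053 mm² = 255000 / 2.4053 = 106015.88 mm = 106.02 m.

106.02 m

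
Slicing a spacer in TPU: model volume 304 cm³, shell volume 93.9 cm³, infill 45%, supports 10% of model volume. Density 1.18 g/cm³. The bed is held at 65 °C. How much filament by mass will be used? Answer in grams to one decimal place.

Interior volume = 304 − 93.9 = 210.1 cm³.
Infill volume: 0.45 × 210.1 → 94.545 cm³.
Support = 0.10 × 304 = 30.4 cm³.
Deposited volume = 93.9 + 94.545 + 30.4 = 218.845 cm³.
Mass = 218.845 × 1.18 = 258.2371 g.

258.2 g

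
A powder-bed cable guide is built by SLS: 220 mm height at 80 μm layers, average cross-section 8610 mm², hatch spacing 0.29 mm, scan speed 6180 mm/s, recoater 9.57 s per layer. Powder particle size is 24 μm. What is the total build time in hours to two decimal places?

Number of layers: 220 / 0.08 → 2750 (rounded up).
Hatch length per layer = 8610 / 0.29, so 29689.7 mm.
Per-layer scan time = 29689.7 / 6180, so 4.8042 s.
Layer cycle = 4.8042 + 9.57, so 14.3742 s.
Build time = 2750 × 14.3742 = 39529.05 s = 10.98 hours.

10.98 hours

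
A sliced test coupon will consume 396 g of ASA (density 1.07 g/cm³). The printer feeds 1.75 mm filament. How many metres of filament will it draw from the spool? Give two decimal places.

Extruded volume: 396/1.07 = 370.0935 cm³ (370093.5 mm³).
Filament cross-section = π × (1.75/2)² = 2.4053 mm².
L = V/A = 370093.5/2.4053 = 153865.84 mm → 153.87 m.

153.87 m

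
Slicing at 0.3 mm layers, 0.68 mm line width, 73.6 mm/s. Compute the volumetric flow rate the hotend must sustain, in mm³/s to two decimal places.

A: 0.3 × 0.68 → 0.204 mm².
Q = v·A = 73.6 × 0.204 = 15.01 mm³/s.

15.01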